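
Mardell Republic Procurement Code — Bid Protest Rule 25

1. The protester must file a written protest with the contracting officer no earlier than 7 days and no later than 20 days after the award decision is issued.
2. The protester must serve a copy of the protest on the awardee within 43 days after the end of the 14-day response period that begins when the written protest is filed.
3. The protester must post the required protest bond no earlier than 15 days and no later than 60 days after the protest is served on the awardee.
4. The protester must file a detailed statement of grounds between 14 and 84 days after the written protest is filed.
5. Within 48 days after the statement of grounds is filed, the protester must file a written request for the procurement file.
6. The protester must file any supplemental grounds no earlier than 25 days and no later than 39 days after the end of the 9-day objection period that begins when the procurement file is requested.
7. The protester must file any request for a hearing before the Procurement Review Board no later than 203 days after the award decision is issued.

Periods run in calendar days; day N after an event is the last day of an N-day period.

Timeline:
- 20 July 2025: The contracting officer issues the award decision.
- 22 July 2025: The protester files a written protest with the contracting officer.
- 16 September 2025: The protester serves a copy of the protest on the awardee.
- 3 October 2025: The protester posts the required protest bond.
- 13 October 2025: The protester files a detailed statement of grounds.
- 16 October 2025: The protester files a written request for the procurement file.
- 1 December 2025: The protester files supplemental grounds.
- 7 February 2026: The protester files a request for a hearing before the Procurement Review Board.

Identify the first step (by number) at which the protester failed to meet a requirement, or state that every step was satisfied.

Step 1

Step 1: the window is 7–20 days after 20 July 2025 (when the award decision is issued), so 27 July 2025 through 9 August 2025; done 22 July 2025 — 5 days before the window opened.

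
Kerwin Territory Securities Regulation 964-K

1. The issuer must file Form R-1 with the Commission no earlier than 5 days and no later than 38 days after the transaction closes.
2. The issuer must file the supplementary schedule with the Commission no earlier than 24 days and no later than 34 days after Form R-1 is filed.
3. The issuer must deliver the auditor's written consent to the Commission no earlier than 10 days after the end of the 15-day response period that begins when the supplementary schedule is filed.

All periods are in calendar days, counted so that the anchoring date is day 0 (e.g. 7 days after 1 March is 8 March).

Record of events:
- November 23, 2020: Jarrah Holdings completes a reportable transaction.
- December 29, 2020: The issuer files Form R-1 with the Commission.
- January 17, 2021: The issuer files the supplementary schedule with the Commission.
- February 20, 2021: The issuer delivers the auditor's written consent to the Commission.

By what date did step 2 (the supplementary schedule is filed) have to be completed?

Step 2 runs from December 29, 2020, when Form R-1 is filed. The window is 24–34 days after December 29, 2020; it closes on February 1, 2021.

February 1, 2021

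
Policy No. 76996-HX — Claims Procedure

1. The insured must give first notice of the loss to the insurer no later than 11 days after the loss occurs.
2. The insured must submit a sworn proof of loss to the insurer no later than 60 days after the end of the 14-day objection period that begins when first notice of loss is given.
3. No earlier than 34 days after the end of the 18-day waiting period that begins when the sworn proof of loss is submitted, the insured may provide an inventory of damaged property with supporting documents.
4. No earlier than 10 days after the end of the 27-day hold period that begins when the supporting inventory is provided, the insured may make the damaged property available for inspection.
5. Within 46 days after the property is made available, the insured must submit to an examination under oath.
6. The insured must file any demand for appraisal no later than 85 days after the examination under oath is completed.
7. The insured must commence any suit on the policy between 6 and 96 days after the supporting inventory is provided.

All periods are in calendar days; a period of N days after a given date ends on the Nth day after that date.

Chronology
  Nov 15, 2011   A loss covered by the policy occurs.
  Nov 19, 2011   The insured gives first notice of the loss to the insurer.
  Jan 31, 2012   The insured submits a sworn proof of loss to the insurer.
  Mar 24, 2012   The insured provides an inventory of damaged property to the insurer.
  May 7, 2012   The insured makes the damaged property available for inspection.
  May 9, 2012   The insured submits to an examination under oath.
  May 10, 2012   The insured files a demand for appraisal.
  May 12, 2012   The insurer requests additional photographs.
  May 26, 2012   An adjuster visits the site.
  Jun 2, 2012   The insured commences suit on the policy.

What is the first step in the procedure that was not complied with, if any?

Step 1: 11 days after Nov 15, 2011 (when the loss occurs) is Nov 26, 2011; done Nov 19, 2011 — timely.
Step 2: 60 days after Dec 3, 2011 (end of the 14-day objection period, which began when first notice of loss is given on Nov 19, 2011) is Feb 1, 2012; done Jan 31, 2012 — timely.
Step 3: the earliest permitted date is 34 days after Feb 18, 2012 (end of the 18-day waiting period, which began when the sworn proof of loss is submitted on Jan 31, 2012), i.e. Mar 23, 2012; Mar 24, 2012 is on or after that date.
Step 4: the earliest permitted date is 10 days after Apr 20, 2012 (end of the 27-day hold period, which began when the supporting inventory is provided on Mar 24, 2012), i.e. Apr 30, 2012; done May 7, 2012 — permitted.
Step 5: 46 days after May 7, 2012 (when the property is made available) is Jun 22, 2012; done May 9, 2012 — timely.
Step 6: 85 days after May 9, 2012 (when the examination under oath is completed) is Aug 2, 2012; May 10, 2012 is within that limit.
Step 7: the window is 6–96 days after Mar 24, 2012 (when the supporting inventory is provided), so Mar 30, 2012 through Jun 28, 2012; Jun 2, 2012 falls inside that range.

None — every step was satisfied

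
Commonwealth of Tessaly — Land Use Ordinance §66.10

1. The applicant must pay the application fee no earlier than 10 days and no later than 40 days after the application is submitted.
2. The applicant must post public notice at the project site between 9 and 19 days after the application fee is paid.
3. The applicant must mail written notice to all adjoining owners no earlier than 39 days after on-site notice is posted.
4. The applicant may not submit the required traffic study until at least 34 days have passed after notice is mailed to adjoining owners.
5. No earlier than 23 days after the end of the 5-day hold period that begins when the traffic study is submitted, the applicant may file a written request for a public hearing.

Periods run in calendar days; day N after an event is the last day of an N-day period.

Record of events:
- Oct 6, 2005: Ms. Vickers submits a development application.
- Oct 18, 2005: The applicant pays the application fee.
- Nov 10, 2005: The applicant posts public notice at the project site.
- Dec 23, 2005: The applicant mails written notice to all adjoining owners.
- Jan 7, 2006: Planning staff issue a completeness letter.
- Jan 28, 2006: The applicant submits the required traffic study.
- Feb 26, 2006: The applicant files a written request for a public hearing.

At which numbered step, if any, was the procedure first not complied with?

(1) the permitted window runs from Oct 6, 2005 + 10 = Oct 16, 2005 to Oct 6, 2005 + 40 = Nov 15, 2005; Oct 18, 2005 falls inside that range.
(2) the permitted window runs from Oct 18, 2005 + 9 = Oct 27, 2005 to Oct 18, 2005 + 19 = Nov 6, 2005; Nov 10, 2005 is 4 days past the end of the window.
Later steps need not be reached.

Step 2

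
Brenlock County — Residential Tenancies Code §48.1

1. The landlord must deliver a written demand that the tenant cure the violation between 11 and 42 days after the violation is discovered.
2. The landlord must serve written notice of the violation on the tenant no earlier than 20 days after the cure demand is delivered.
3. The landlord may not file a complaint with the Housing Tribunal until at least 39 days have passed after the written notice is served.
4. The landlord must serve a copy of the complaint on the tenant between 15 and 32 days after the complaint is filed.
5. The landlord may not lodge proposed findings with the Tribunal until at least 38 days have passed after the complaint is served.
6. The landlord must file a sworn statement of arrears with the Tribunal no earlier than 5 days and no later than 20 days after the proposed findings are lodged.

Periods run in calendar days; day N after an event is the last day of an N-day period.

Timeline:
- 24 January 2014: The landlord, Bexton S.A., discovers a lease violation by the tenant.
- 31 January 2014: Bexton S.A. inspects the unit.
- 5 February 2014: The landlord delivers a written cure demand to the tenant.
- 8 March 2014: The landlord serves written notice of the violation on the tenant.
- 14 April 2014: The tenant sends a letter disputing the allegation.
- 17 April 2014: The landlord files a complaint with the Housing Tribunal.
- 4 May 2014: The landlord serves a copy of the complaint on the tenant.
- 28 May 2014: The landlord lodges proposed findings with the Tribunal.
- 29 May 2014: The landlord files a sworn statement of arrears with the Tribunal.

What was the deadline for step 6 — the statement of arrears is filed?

17 June 2014

Step 6 runs from 28 May 2014, when the proposed findings are lodged. The window is 5–20 days after 28 May 2014; it closes on 17 June 2014.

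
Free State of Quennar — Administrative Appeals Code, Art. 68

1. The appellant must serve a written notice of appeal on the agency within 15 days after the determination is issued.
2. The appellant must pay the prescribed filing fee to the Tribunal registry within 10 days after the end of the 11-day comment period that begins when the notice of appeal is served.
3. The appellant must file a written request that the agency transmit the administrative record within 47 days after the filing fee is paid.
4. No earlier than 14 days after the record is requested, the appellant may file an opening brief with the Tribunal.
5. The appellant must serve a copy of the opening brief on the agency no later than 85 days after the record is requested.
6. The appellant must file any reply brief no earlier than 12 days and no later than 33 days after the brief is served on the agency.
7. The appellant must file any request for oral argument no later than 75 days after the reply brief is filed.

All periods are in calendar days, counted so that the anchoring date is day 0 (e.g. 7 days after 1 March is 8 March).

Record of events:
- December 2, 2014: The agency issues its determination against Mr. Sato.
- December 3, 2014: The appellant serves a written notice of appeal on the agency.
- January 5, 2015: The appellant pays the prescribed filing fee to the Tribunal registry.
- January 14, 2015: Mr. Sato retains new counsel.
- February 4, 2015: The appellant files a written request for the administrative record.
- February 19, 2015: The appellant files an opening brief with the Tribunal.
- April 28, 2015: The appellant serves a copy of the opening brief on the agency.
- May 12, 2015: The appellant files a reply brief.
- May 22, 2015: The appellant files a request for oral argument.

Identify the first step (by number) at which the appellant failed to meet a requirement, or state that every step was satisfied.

(1) due by December 2, 2014 + 15 days = December 17, 2014; December 3, 2014 is within that limit.
(2) due by December 14, 2014 + 10 days = December 24, 2014; January 5, 2015 misses that deadline by 12 days.

Step 2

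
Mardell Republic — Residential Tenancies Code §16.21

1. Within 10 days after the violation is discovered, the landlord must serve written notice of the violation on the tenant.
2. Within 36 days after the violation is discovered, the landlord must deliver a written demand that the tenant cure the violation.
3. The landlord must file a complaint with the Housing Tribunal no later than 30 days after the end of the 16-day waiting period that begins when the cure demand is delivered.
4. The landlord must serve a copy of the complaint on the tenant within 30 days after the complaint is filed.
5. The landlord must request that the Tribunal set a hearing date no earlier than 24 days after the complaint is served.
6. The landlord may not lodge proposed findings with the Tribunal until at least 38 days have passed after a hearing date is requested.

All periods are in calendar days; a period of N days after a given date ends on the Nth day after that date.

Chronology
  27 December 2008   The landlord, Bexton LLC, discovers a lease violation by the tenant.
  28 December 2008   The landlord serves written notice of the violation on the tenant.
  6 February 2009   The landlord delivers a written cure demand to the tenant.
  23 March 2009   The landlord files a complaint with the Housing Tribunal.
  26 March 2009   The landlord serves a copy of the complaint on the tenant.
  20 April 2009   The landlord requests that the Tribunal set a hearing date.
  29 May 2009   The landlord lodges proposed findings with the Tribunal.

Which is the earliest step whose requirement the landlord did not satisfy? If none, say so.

Step 2

Step 1: 10 days after 27 December 2008 (when the violation is discovered) is 6 January 2009; completed 28 December 2008, before the deadline.
Step 2: 36 days after 27 December 2008 (when the violation is discovered) is 1 February 2009; not done until 6 February 2009, 5 days after the deadline.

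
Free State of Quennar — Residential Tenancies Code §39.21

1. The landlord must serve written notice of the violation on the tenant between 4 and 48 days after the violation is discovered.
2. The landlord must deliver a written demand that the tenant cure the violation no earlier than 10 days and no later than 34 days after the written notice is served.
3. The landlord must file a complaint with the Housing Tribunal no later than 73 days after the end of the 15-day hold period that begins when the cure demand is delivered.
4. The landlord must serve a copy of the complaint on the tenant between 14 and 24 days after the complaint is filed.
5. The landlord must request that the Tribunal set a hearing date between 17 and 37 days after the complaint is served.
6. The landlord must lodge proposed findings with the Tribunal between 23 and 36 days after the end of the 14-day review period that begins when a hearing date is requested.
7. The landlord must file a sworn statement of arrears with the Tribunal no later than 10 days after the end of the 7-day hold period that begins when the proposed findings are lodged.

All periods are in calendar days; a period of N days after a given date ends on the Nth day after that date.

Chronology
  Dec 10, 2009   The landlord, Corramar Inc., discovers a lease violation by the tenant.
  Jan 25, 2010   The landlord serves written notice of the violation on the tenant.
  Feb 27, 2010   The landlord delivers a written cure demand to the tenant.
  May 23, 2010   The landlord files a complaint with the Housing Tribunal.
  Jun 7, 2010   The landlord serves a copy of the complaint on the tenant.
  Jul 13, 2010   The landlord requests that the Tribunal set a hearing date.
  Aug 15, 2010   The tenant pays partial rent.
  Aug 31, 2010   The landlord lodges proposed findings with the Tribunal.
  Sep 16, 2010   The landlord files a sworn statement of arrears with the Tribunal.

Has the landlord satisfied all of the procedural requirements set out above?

Step 1: the window is 4–48 days after Dec 10, 2009 (when the violation is discovered), so Dec 14, 2009 through Jan 27, 2010; Jan 25, 2010 falls inside that range.
Step 2: the window is 10–34 days after Jan 25, 2010 (when the written notice is served), so Feb 4, 2010 through Feb 28, 2010; done Feb 27, 2010 — within the window.
Step 3: 73 days after Mar 14, 2010 (end of the 15-day hold period, which began when the cure demand is delivered on Feb 27, 2010) is May 26, 2010; done May 23, 2010 — timely.
Step 4: the window is 14–24 days after May 23, 2010 (when the complaint is filed), so Jun 6, 2010 through Jun 16, 2010; done Jun 7, 2010, which is between those dates.
Step 5: the window is 17–37 days after Jun 7, 2010 (when the complaint is served), so Jun 24, 2010 through Jul 14, 2010; Jul 13, 2010 falls inside that range.
Step 6: the window is 23–36 days after Jul 27, 2010 (end of the 14-day review period, which began when a hearing date is requested on Jul 13, 2010), so Aug 19, 2010 through Sep 1, 2010; done Aug 31, 2010, which is between those dates.
Step 7: 10 days after Sep 7, 2010 (end of the 7-day hold period, which began when the proposed findings are lodged on Aug 31, 2010) is Sep 17, 2010; completed Sep 16, 2010, before the deadline.

Yes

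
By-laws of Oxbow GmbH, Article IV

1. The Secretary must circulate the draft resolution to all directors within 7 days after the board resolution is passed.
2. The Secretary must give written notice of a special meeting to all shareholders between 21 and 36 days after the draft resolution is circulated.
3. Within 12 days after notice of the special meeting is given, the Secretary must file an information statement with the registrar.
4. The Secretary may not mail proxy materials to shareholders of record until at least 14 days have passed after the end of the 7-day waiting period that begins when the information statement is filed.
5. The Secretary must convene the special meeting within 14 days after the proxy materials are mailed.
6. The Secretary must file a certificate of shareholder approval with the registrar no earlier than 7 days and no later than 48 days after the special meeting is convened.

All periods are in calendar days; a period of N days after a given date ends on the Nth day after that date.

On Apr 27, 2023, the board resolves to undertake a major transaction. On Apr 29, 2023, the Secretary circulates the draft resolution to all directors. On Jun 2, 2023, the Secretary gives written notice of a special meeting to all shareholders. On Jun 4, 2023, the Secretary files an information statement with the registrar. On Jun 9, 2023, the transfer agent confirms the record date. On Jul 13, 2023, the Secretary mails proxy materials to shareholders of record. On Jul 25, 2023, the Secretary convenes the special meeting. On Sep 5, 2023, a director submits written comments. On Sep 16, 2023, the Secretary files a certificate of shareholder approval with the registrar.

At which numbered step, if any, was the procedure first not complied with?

Step 6

Step 1: 7 days after Apr 27, 2023 (when the board resolution is passed) is May 4, 2023; completed Apr 29, 2023, before the deadline.
Step 2: the window is 21–36 days after Apr 29, 2023 (when the draft resolution is circulated), so May 20, 2023 through Jun 4, 2023; done Jun 2, 2023 — within the window.
Step 3: 12 days after Jun 2, 2023 (when notice of the special meeting is given) is Jun 14, 2023; completed Jun 4, 2023, before the deadline.
Step 4: the earliest permitted date is 14 days after Jun 11, 2023 (end of the 7-day waiting period, which began when the information statement is filed on Jun 4, 2023), i.e. Jun 25, 2023; Jul 13, 2023 is on or after that date.
Step 5: 14 days after Jul 13, 2023 (when the proxy materials are mailed) is Jul 27, 2023; done Jul 25, 2023 — timely.
Step 6: the window is 7–48 days after Jul 25, 2023 (when the special meeting is convened), so Aug 1, 2023 through Sep 11, 2023; Sep 16, 2023 is 5 days past the end of the window.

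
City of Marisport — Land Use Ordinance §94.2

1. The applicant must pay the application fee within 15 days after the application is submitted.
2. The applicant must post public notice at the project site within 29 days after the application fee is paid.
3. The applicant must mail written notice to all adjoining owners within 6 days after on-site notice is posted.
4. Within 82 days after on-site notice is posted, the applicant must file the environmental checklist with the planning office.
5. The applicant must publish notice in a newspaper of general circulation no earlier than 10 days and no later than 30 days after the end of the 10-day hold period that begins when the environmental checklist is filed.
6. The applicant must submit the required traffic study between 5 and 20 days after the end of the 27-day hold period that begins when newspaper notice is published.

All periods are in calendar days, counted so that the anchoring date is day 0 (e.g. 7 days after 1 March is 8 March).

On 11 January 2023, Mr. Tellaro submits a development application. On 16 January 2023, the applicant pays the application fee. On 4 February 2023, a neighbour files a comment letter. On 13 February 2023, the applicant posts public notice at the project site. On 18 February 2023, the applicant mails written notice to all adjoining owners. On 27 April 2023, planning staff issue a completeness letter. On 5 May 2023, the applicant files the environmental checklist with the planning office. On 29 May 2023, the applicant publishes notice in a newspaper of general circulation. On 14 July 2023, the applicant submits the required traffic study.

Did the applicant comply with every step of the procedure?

(1) due by 11 January 2023 + 15 days = 26 January 2023; completed 16 January 2023, before the deadline.
(2) due by 16 January 2023 + 29 days = 14 February 2023; done 13 February 2023 — timely.
(3) due by 13 February 2023 + 6 days = 19 February 2023; completed 18 February 2023, before the deadline.
(4) due by 13 February 2023 + 82 days = 6 May 2023; done 5 May 2023 — timely.
(5) the permitted window runs from 15 May 2023 + 10 = 25 May 2023 to 15 May 2023 + 30 = 14 June 2023; done 29 May 2023 — within the window.
(6) the permitted window runs from 25 June 2023 + 5 = 30 June 2023 to 25 June 2023 + 20 = 15 July 2023; done 14 July 2023, which is between those dates.

Yes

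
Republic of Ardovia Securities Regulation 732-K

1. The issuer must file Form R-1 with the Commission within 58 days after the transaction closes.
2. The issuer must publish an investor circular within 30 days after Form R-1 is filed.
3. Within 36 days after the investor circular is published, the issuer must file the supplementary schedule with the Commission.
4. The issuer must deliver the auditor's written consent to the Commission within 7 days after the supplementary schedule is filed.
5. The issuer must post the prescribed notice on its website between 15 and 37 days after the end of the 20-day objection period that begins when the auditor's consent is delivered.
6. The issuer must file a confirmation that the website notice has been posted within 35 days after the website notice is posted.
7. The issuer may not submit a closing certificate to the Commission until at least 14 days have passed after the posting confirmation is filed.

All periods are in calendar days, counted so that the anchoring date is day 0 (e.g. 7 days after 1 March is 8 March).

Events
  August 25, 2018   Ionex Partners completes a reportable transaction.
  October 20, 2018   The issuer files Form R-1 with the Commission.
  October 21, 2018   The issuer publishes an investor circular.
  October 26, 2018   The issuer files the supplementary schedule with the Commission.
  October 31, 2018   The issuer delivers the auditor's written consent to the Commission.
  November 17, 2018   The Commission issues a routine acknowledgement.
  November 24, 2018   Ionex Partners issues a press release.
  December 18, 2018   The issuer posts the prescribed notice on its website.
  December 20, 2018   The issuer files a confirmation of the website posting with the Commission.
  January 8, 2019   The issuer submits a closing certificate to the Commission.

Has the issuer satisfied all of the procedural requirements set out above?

Yes

Step 1: 58 days after August 25, 2018 (when the transaction closes) is October 22, 2018; completed October 20, 2018, before the deadline.
Step 2: 30 days after October 20, 2018 (when Form R-1 is filed) is November 19, 2018; October 21, 2018 is within that limit.
Step 3: 36 days after October 21, 2018 (when the investor circular is published) is November 26, 2018; done October 26, 2018 — timely.
Step 4: 7 days after October 26, 2018 (when the supplementary schedule is filed) is November 2, 2018; done October 31, 2018 — timely.
Step 5: the window is 15–37 days after November 20, 2018 (end of the 20-day objection period, which began when the auditor's consent is delivered on October 31, 2018), so December 5, 2018 through December 27, 2018; December 18, 2018 falls inside that range.
Step 6: 35 days after December 18, 2018 (when the website notice is posted) is January 22, 2019; December 20, 2018 is within that limit.
Step 7: the earliest permitted date is 14 days after December 20, 2018 (when the posting confirmation is filed), i.e. January 3, 2019; done January 8, 2019 — permitted.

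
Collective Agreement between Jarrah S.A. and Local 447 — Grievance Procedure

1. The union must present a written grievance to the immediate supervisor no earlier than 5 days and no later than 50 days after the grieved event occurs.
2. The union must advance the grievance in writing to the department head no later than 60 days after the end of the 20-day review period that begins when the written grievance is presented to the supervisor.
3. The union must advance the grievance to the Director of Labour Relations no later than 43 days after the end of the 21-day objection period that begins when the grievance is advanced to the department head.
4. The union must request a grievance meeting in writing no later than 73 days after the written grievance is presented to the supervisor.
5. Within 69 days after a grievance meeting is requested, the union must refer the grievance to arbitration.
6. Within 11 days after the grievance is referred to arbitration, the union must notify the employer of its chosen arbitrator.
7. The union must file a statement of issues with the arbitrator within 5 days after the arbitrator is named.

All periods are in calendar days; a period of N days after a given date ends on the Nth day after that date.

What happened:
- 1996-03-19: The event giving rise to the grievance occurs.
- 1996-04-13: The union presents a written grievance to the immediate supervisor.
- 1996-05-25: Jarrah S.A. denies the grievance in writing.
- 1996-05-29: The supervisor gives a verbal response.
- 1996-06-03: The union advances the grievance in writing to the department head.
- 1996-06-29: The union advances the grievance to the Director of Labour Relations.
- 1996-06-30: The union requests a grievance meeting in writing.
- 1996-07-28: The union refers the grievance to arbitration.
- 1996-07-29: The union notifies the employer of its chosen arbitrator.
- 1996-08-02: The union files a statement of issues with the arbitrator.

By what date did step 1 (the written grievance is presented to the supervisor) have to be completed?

1996-05-08

Step 1 runs from 1996-03-19, when the grieved event occurs. The window is 5–50 days after 1996-03-19; it closes on 1996-05-08.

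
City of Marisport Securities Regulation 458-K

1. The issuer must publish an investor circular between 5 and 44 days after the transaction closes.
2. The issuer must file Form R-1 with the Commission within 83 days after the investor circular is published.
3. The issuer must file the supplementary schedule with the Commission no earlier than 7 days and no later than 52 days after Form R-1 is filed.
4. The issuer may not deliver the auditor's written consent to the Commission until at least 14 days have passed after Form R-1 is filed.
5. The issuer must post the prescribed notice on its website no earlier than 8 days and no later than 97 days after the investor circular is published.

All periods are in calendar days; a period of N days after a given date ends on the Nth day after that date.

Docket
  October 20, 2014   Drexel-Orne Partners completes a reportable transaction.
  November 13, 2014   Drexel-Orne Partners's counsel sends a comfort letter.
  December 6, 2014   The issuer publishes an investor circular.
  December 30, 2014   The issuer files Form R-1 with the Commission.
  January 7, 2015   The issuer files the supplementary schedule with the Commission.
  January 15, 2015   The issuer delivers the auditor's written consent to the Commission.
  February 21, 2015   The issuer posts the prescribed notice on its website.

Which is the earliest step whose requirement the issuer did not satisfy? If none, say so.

Step 1: the window is 5–44 days after October 20, 2014 (when the transaction closes), so October 25, 2014 through December 3, 2014; December 6, 2014 is 3 days past the end of the window.
That is the first point of non-compliance.

Step 1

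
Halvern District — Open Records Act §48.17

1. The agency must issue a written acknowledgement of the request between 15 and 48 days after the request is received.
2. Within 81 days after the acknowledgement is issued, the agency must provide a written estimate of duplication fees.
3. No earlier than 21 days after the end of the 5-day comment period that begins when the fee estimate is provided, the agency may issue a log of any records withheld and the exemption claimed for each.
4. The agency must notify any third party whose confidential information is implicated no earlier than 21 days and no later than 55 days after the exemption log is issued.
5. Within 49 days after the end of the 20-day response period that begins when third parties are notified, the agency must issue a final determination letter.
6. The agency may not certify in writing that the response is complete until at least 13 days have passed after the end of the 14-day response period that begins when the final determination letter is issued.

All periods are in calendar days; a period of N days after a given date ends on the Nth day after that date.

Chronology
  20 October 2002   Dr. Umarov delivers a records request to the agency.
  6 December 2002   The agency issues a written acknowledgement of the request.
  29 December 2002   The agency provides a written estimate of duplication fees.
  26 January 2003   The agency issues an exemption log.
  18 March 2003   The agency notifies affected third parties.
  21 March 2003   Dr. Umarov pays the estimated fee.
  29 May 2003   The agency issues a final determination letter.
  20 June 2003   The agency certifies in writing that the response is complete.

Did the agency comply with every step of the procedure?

No

Step 1: the window is 15–48 days after 20 October 2002 (when the request is received), so 4 November 2002 through 7 December 2002; done 6 December 2002, which is between those dates.
Step 2: 81 days after 6 December 2002 (when the acknowledgement is issued) is 25 February 2003; completed 29 December 2002, before the deadline.
Step 3: the earliest permitted date is 21 days after 3 January 2003 (end of the 5-day comment period, which began when the fee estimate is provided on 29 December 2002), i.e. 24 January 2003; 26 January 2003 is on or after that date.
Step 4: the window is 21–55 days after 26 January 2003 (when the exemption log is issued), so 16 February 2003 through 22 March 2003; done 18 March 2003, which is between those dates.
Step 5: 49 days after 7 April 2003 (end of the 20-day response period, which began when third parties are notified on 18 March 2003) is 26 May 2003; not done until 29 May 2003, 3 days after the deadline.
Later steps need not be reached.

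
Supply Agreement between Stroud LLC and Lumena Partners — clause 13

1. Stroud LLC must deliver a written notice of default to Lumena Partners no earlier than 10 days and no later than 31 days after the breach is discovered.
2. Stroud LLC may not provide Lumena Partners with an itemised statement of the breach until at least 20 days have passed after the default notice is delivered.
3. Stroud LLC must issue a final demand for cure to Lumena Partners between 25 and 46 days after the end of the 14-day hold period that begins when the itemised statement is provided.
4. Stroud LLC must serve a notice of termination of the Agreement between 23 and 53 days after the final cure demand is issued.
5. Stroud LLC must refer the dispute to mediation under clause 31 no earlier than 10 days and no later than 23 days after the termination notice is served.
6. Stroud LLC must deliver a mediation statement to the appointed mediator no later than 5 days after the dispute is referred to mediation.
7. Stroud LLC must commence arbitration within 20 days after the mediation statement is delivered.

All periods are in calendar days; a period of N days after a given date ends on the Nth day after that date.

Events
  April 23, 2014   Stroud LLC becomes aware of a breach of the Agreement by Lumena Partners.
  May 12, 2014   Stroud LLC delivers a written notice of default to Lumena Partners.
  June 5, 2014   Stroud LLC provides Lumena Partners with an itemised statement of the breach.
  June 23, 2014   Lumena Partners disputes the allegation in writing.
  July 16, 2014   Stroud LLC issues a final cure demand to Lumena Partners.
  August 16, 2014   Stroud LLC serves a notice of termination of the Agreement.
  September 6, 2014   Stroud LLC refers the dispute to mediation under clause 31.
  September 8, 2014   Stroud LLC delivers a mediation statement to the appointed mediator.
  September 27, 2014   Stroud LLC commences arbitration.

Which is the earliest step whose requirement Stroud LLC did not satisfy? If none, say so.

None — every step was satisfied

Step 1: the window is 10–31 days after April 23, 2014 (when the breach is discovered), so May 3, 2014 through May 24, 2014; done May 12, 2014, which is between those dates.
Step 2: the earliest permitted date is 20 days after May 12, 2014 (when the default notice is delivered), i.e. June 1, 2014; June 5, 2014 is on or after that date.
Step 3: the window is 25–46 days after June 19, 2014 (end of the 14-day hold period, which began when the itemised statement is provided on June 5, 2014), so July 14, 2014 through August 4, 2014; July 16, 2014 falls inside that range.
Step 4: the window is 23–53 days after July 16, 2014 (when the final cure demand is issued), so August 8, 2014 through September 7, 2014; done August 16, 2014, which is between those dates.
Step 5: the window is 10–23 days after August 16, 2014 (when the termination notice is served), so August 26, 2014 through September 8, 2014; done September 6, 2014 — within the window.
Step 6: 5 days after September 6, 2014 (when the dispute is referred to mediation) is September 11, 2014; September 8, 2014 is within that limit.
Step 7: 20 days after September 8, 2014 (when the mediation statement is delivered) is September 28, 2014; done September 27, 2014 — timely.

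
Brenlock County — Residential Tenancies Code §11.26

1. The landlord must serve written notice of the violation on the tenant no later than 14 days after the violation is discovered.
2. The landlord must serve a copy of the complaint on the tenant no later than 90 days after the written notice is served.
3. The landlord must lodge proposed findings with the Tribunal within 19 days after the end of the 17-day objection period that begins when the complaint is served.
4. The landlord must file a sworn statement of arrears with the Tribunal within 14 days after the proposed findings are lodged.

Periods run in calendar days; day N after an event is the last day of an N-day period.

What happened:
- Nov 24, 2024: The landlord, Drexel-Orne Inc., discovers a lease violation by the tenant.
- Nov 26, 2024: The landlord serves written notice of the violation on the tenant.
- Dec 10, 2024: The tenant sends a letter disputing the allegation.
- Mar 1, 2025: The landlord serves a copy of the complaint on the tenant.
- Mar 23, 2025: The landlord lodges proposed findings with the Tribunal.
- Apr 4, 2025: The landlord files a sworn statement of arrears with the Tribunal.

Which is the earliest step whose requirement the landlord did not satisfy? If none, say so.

(1) due by Nov 24, 2024 + 14 days = Dec 8, 2024; Nov 26, 2024 is within that limit.
(2) due by Nov 26, 2024 + 90 days = Feb 24, 2025; Mar 1, 2025 misses that deadline by 5 days.

Step 2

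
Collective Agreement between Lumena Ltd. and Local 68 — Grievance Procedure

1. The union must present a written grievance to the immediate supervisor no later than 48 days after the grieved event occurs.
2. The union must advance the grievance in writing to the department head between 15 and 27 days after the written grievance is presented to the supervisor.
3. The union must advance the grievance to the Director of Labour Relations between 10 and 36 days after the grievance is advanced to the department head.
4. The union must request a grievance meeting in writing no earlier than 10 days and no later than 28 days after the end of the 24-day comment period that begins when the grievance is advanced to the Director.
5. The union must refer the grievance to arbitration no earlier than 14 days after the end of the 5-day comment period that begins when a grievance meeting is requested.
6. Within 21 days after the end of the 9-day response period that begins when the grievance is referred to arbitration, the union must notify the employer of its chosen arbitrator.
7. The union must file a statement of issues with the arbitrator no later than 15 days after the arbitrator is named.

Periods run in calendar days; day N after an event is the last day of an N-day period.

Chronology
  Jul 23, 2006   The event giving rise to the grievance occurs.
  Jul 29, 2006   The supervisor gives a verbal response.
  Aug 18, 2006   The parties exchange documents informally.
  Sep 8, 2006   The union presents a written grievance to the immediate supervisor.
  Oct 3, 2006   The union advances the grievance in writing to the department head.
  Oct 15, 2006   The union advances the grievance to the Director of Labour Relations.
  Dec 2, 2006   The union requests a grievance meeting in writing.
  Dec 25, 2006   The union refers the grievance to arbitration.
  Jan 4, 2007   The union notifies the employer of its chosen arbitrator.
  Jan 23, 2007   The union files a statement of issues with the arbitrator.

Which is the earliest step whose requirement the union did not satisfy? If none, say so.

(1) due by Jul 23, 2006 + 48 days = Sep 9, 2006; completed Sep 8, 2006, before the deadline.
(2) the permitted window runs from Sep 8, 2006 + 15 = Sep 23, 2006 to Sep 8, 2006 + 27 = Oct 5, 2006; done Oct 3, 2006 — within the window.
(3) the permitted window runs from Oct 3, 2006 + 10 = Oct 13, 2006 to Oct 3, 2006 + 36 = Nov 8, 2006; done Oct 15, 2006, which is between those dates.
(4) the permitted window runs from Nov 8, 2006 + 10 = Nov 18, 2006 to Nov 8, 2006 + 28 = Dec 6, 2006; done Dec 2, 2006, which is between those dates.
(5) permitted from Dec 7, 2006 + 14 days = Dec 21, 2006 onward; done Dec 25, 2006 — permitted.
(6) due by Jan 3, 2007 + 21 days = Jan 24, 2007; done Jan 4, 2007 — timely.
(7) due by Jan 4, 2007 + 15 days = Jan 19, 2007; Jan 23, 2007 misses that deadline by 4 days.

Step 7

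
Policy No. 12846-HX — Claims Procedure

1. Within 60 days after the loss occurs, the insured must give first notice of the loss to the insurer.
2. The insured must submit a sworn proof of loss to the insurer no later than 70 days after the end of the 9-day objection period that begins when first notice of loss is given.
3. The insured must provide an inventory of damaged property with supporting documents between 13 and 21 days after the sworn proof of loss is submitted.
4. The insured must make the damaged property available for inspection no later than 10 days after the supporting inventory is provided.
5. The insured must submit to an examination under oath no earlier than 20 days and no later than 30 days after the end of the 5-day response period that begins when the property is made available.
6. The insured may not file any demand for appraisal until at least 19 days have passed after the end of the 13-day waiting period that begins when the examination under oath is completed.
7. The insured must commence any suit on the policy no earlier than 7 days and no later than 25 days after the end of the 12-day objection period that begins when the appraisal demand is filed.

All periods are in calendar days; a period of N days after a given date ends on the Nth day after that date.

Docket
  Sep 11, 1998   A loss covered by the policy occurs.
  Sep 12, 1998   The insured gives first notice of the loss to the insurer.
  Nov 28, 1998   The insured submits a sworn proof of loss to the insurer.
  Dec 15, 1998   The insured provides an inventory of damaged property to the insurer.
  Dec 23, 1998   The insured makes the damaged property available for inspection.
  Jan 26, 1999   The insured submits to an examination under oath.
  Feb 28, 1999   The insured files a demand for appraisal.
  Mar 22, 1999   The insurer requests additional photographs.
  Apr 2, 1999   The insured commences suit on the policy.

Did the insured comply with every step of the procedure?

(1) due by Sep 11, 1998 + 60 days = Nov 10, 1998; completed Sep 12, 1998, before the deadline.
(2) due by Sep 21, 1998 + 70 days = Nov 30, 1998; completed Nov 28, 1998, before the deadline.
(3) the permitted window runs from Nov 28, 1998 + 13 = Dec 11, 1998 to Nov 28, 1998 + 21 = Dec 19, 1998; Dec 15, 1998 falls inside that range.
(4) due by Dec 15, 1998 + 10 days = Dec 25, 1998; done Dec 23, 1998 — timely.
(5) the permitted window runs from Dec 28, 1998 + 20 = Jan 17, 1999 to Dec 28, 1998 + 30 = Jan 27, 1999; done Jan 26, 1999 — within the window.
(6) permitted from Feb 8, 1999 + 19 days = Feb 27, 1999 onward; done Feb 28, 1999, after the minimum wait.
(7) the permitted window runs from Mar 12, 1999 + 7 = Mar 19, 1999 to Mar 12, 1999 + 25 = Apr 6, 1999; done Apr 2, 1999 — within the window.

Yes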